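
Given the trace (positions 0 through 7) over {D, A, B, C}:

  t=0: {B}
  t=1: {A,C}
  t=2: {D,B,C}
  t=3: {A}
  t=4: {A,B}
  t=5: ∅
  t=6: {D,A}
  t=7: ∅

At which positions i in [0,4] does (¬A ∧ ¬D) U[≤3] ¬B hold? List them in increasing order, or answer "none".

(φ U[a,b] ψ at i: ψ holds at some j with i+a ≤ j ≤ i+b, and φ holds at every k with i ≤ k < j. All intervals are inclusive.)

0, 1, 3

Evaluate at each i in [0,4]:
  i=0: ✓ (rhs at j=1; lhs holds on [0,0])
  i=1: ✓ (rhs at j=1)
  i=2: ✗ (lhs fails at k=2 before rhs at j=3)
  i=3: ✓ (rhs at j=3)
  i=4: ✗ (lhs fails at k=4 before rhs at j=5)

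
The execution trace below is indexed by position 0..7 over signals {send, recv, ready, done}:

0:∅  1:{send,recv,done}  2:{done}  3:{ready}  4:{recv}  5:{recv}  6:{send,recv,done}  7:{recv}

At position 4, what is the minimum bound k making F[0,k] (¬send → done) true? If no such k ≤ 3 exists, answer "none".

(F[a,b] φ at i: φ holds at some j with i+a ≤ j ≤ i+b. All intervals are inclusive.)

2

Scan j = 4,5,… for (¬send → done):
  j=4: fails
  j=5: fails
  j=6: holds
First hit at j=6, so smallest k = 6-4 = 2.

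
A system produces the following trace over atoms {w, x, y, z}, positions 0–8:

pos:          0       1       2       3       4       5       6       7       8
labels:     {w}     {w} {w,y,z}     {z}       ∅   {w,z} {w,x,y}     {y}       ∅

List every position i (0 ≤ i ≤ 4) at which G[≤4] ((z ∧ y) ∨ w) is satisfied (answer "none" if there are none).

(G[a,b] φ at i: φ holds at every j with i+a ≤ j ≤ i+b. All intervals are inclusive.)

Evaluate at each i in [0,4]:
  i=0: ✗ (fails at j=3)
  i=1: ✗ (fails at j=3)
  i=2: ✗ (fails at j=3)
  i=3: ✗ (fails at j=3)
  i=4: ✗ (fails at j=4)

none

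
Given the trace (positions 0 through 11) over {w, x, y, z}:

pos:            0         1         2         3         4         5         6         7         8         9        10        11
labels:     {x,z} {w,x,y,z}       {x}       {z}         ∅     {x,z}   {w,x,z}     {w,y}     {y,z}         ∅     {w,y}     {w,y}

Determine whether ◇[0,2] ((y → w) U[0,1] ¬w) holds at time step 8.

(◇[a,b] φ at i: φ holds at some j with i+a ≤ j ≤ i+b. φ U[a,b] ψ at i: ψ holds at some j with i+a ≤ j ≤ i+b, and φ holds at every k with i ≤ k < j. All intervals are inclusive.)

Check ((y → w) U[0,1] ¬w) at each j in [8,10]:
  j=8: holds
  j=9: holds
  j=10: fails
Found at j=8 → formula holds.

True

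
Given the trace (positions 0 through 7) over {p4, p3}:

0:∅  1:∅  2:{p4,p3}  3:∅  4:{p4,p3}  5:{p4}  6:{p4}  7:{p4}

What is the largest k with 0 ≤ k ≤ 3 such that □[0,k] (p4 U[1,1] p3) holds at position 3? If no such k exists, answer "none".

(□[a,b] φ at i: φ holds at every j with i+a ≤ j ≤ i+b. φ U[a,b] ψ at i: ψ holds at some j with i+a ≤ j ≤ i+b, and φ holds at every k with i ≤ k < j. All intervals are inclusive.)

(p4 U[1,1] p3) must hold from j=3 onward; find where it first fails.
  j=3: fails → no k works.

none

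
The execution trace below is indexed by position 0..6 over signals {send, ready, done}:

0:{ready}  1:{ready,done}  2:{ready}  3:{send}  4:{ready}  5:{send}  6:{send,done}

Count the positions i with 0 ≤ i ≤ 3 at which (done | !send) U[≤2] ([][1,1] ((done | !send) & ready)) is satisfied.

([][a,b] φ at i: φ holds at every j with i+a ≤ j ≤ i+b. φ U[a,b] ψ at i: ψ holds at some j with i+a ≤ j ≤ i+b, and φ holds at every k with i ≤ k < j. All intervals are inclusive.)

4

Evaluate at each i in [0,3]:
  i=0: ✓ (rhs at j=0)
  i=1: ✓ (rhs at j=1)
  i=2: ✓ (rhs at j=3; lhs holds on [2,2])
  i=3: ✓ (rhs at j=3)
Positions where it holds: {0, 1, 2, 3} → 4.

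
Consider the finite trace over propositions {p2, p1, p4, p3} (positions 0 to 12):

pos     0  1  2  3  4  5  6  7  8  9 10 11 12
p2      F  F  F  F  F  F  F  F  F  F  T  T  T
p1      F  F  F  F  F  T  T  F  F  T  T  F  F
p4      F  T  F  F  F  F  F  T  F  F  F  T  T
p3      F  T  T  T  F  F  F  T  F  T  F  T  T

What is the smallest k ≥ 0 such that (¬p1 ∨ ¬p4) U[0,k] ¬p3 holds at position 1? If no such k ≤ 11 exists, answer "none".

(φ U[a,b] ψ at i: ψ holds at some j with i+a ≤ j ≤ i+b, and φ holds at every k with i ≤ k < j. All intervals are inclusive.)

Need earliest j ≥ 1 with ¬p3, and (¬p1 ∨ ¬p4) at every k in [1,j-1].
  j=1: rhs fails.
  j=2: rhs fails.
  j=3: rhs fails.
  j=4: rhs holds; lhs holds on [1,3]. k = 3.

3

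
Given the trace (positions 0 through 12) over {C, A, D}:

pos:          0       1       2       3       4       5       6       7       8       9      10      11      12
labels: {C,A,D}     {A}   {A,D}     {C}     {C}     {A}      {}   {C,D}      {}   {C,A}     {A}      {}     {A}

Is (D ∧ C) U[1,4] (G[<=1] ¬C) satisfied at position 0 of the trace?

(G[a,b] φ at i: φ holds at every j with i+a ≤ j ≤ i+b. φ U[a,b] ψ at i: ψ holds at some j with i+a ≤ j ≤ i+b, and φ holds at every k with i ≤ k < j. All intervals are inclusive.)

Need some j in [1,4] with G[<=1] ¬C, and (D ∧ C) at every k in [0,j-1].
  j=1: G[<=1] ¬C holds; (D ∧ C) holds at every k in [0,0] → satisfied.

True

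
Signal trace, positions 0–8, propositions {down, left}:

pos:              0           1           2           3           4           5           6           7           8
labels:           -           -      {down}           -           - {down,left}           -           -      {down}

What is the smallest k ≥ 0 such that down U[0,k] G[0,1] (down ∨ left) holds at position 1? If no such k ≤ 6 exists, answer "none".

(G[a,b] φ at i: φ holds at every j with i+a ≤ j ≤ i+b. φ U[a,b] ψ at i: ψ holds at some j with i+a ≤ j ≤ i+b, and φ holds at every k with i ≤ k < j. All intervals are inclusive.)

Need earliest j ≥ 1 with G[0,1] (down ∨ left), and down at every k in [1,j-1].
  j=1: rhs fails.
  j=2: rhs fails.
  j=3: rhs fails.
  j=4: rhs fails.
  j=5: rhs fails.
  j=6: rhs fails.
  j=7: rhs fails.
No witness within the range → none.

none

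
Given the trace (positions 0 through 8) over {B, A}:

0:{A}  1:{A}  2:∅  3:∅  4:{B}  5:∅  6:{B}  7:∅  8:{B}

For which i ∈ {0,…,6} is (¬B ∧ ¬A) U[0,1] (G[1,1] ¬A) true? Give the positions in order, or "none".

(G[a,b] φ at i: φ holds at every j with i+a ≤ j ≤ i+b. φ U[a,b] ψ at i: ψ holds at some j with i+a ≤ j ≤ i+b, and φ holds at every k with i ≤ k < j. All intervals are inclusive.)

Evaluate at each i in [0,6]:
  i=0: ✗ (lhs fails at k=0 before rhs at j=1)
  i=1: ✓ (rhs at j=1)
  i=2: ✓ (rhs at j=2)
  i=3: ✓ (rhs at j=3)
  i=4: ✓ (rhs at j=4)
  i=5: ✓ (rhs at j=5)
  i=6: ✓ (rhs at j=6)

1, 2, 3, 4, 5, 6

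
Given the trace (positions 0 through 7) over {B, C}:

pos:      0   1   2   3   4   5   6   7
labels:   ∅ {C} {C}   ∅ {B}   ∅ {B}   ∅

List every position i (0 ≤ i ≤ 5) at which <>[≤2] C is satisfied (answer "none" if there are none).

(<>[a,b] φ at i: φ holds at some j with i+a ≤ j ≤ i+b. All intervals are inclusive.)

Evaluate at each i in [0,5]:
  i=0: ✓ (witness j=1)
  i=1: ✓ (witness j=1)
  i=2: ✓ (witness j=2)
  i=3: ✗ (none in [3,5])
  i=4: ✗ (none in [4,6])
  i=5: ✗ (none in [5,7])

0, 1, 2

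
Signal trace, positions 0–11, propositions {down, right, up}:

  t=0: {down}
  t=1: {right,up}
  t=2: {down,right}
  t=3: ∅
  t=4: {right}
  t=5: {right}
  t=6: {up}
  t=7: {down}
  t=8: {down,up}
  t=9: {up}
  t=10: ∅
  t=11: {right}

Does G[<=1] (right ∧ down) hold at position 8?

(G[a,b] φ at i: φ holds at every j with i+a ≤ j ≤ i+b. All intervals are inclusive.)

Check (right ∧ down) at every j in [8,9]:
  j=8: false
  j=9: false
Fails at j=8 → formula fails.

False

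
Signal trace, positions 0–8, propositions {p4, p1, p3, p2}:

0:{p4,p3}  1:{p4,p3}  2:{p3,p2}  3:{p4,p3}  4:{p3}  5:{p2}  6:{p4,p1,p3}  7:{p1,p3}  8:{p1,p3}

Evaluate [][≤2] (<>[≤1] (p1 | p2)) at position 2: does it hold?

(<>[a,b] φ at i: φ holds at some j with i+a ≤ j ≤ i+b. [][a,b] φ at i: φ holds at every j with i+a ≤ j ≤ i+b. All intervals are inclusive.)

Check <>[≤1] (p1 | p2) at every j in [2,4]:
  j=2: holds (witness at 2)
  j=3: fails (none in [3,4])
  j=4: holds (witness at 5)
Fails at j=3 → formula fails.

No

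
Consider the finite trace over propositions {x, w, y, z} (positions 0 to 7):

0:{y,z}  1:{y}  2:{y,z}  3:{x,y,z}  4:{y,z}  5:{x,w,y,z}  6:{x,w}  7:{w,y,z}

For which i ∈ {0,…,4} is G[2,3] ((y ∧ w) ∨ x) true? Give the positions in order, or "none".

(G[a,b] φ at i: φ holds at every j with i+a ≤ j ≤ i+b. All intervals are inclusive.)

Evaluate at each i in [0,4]:
  i=0: ✗ (fails at j=2)
  i=1: ✗ (fails at j=4)
  i=2: ✗ (fails at j=4)
  i=3: ✓ (all of [5,6])
  i=4: ✓ (all of [6,7])

3, 4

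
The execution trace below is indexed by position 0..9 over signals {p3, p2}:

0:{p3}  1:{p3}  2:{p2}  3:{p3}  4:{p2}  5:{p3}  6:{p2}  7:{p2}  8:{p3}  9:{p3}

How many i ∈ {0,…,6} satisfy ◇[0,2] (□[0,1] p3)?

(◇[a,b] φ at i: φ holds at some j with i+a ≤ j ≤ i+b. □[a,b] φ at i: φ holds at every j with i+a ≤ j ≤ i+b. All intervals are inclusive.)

2

Evaluate at each i in [0,6]:
  i=0: ✓ (witness j=0)
  i=1: ✗ (none in [1,3])
  i=2: ✗ (none in [2,4])
  i=3: ✗ (none in [3,5])
  i=4: ✗ (none in [4,6])
  i=5: ✗ (none in [5,7])
  i=6: ✓ (witness j=8)
Positions where it holds: {0, 6} → 2.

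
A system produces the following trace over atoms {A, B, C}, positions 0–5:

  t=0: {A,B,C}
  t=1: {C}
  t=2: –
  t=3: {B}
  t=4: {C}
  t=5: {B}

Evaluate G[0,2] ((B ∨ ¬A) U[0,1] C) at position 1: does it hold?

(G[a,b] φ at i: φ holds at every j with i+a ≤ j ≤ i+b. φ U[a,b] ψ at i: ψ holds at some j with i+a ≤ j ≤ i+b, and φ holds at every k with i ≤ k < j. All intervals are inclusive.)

No

Check ((B ∨ ¬A) U[0,1] C) at every j in [1,3]:
  j=1: holds
  j=2: fails
  j=3: holds
Fails at j=2 → formula fails.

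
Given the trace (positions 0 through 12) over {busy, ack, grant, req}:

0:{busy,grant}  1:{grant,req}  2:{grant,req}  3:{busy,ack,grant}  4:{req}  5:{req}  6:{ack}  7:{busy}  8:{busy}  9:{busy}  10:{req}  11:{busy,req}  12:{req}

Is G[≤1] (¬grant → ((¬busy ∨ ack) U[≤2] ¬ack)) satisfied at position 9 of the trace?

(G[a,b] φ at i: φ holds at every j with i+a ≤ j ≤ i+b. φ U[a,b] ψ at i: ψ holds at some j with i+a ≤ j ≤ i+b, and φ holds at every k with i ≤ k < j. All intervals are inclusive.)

Holds

Check (¬grant → ((¬busy ∨ ack) U[≤2] ¬ack)) at every j in [9,10]:
  j=9: antecedent true; consequent holds → ✓
  j=10: antecedent true; consequent holds → ✓
All positions satisfy it → formula holds.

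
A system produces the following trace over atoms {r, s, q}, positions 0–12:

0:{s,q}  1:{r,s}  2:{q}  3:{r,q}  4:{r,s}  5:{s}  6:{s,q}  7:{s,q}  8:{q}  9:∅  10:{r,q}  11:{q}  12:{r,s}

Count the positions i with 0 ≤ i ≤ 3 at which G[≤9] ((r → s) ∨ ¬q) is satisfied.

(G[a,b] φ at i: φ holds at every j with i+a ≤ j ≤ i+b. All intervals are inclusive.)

0

Evaluate at each i in [0,3]:
  i=0: ✗ (fails at j=3)
  i=1: ✗ (fails at j=3)
  i=2: ✗ (fails at j=3)
  i=3: ✗ (fails at j=3)
Positions where it holds: {} → 0.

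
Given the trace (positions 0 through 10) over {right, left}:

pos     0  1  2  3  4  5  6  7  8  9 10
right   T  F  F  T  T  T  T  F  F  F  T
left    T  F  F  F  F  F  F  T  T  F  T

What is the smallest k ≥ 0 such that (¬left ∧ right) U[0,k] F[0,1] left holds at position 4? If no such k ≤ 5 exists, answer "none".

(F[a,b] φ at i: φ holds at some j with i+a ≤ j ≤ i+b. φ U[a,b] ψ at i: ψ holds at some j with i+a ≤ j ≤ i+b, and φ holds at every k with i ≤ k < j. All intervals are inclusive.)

Need earliest j ≥ 4 with F[0,1] left, and (¬left ∧ right) at every k in [4,j-1].
  j=4: rhs fails.
  j=5: rhs fails.
  j=6: rhs holds; lhs holds on [4,5]. k = 2.

2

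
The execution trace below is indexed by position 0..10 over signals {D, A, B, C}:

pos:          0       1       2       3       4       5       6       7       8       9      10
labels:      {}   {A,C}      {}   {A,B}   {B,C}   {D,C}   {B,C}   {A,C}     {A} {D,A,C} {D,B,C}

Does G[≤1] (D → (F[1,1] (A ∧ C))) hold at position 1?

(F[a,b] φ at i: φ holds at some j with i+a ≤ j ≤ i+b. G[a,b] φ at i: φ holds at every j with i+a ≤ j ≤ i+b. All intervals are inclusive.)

Holds

Check (D → (F[1,1] (A ∧ C))) at every j in [1,2]:
  j=1: antecedent false → ✓
  j=2: antecedent false → ✓
All positions satisfy it → formula holds.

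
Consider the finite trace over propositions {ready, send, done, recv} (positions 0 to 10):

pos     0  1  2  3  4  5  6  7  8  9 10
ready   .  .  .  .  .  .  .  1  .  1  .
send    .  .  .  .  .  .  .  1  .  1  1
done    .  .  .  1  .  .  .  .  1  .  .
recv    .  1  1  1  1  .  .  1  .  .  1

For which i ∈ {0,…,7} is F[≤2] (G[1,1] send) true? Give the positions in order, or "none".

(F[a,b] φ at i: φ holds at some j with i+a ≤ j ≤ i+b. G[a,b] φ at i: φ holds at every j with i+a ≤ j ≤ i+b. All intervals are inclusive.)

4, 5, 6, 7

Evaluate at each i in [0,7]:
  i=0: ✗ (none in [0,2])
  i=1: ✗ (none in [1,3])
  i=2: ✗ (none in [2,4])
  i=3: ✗ (none in [3,5])
  i=4: ✓ (witness j=6)
  i=5: ✓ (witness j=6)
  i=6: ✓ (witness j=6)
  i=7: ✓ (witness j=8)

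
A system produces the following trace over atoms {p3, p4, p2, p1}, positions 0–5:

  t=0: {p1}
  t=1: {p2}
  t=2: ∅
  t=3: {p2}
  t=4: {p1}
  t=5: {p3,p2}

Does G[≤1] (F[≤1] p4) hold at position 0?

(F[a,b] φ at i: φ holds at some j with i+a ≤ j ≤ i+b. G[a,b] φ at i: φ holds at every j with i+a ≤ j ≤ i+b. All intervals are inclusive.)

Check F[≤1] p4 at every j in [0,1]:
  j=0: fails (none in [0,1])
  j=1: fails (none in [1,2])
Fails at j=0 → formula fails.

Does not hold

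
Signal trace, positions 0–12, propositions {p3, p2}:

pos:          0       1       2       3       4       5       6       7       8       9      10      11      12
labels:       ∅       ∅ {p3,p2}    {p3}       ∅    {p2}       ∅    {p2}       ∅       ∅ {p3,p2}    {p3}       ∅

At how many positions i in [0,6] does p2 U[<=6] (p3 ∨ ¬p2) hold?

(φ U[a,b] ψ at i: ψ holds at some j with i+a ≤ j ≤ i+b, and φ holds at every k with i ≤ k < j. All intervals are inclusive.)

Evaluate at each i in [0,6]:
  i=0: ✓ (rhs at j=0)
  i=1: ✓ (rhs at j=1)
  i=2: ✓ (rhs at j=2)
  i=3: ✓ (rhs at j=3)
  i=4: ✓ (rhs at j=4)
  i=5: ✓ (rhs at j=6; lhs holds on [5,5])
  i=6: ✓ (rhs at j=6)
Positions where it holds: {0, 1, 2, 3, 4, 5, 6} → 7.

7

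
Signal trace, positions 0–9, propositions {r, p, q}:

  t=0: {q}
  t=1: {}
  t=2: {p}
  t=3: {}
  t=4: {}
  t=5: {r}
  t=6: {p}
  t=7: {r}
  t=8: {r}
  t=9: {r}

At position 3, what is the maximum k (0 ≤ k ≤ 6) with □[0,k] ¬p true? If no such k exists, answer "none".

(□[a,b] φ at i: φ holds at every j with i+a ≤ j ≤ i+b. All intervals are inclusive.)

¬p must hold from j=3 onward; find where it first fails.
  j=3: holds
  j=4: holds
  j=5: holds
  j=6: fails
Holds on [3,5], so largest k = 2.

2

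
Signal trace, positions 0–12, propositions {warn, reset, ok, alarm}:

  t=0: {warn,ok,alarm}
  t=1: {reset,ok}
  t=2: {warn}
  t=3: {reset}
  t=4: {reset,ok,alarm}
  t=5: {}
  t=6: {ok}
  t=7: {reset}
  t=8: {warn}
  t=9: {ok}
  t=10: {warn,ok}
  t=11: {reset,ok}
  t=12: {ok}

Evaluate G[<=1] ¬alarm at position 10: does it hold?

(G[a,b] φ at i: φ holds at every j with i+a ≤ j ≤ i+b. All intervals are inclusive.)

True

Check ¬alarm at every j in [10,11]:
  j=10: true
  j=11: true
All positions satisfy it → formula holds.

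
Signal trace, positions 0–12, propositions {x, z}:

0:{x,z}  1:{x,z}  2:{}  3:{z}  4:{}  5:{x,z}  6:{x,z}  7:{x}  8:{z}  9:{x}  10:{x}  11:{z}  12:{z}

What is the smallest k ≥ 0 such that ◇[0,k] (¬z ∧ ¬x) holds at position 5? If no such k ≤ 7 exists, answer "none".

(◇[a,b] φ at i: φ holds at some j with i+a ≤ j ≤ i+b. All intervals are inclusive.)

none

Scan j = 5,6,… for (¬z ∧ ¬x):
  j=5: fails
  j=6: fails
  j=7: fails
  j=8: fails
  j=9: fails
  j=10: fails
  j=11: fails
  j=12: fails
No j in [5,12] satisfies it → none.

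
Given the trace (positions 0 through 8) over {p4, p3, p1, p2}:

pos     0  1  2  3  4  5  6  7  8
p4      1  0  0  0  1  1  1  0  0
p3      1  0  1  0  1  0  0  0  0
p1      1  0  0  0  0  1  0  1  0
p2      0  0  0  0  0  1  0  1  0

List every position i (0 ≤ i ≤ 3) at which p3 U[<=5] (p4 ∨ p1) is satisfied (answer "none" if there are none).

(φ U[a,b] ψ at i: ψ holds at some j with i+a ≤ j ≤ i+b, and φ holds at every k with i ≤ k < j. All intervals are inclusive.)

Evaluate at each i in [0,3]:
  i=0: ✓ (rhs at j=0)
  i=1: ✗ (lhs fails at k=1 before rhs at j=4)
  i=2: ✗ (lhs fails at k=3 before rhs at j=4)
  i=3: ✗ (lhs fails at k=3 before rhs at j=4)

0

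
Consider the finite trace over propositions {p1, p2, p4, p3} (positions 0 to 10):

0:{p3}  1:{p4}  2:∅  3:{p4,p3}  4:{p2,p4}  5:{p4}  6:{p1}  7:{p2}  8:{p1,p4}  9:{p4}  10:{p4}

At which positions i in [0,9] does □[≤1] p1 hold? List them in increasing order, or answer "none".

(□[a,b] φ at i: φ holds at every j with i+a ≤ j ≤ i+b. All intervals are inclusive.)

none

Evaluate at each i in [0,9]:
  i=0: ✗ (fails at j=0)
  i=1: ✗ (fails at j=1)
  i=2: ✗ (fails at j=2)
  i=3: ✗ (fails at j=3)
  i=4: ✗ (fails at j=4)
  i=5: ✗ (fails at j=5)
  i=6: ✗ (fails at j=7)
  i=7: ✗ (fails at j=7)
  i=8: ✗ (fails at j=9)
  i=9: ✗ (fails at j=9)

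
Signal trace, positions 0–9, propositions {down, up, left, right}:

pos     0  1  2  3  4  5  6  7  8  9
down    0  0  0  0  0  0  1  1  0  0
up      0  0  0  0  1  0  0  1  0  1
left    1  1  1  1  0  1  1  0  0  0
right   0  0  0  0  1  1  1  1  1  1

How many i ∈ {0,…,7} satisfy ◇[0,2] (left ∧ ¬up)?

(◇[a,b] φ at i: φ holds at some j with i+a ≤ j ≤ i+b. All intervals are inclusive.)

Evaluate at each i in [0,7]:
  i=0: ✓ (witness j=0)
  i=1: ✓ (witness j=1)
  i=2: ✓ (witness j=2)
  i=3: ✓ (witness j=3)
  i=4: ✓ (witness j=5)
  i=5: ✓ (witness j=5)
  i=6: ✓ (witness j=6)
  i=7: ✗ (none in [7,9])
Positions where it holds: {0, 1, 2, 3, 4, 5, 6} → 7.

7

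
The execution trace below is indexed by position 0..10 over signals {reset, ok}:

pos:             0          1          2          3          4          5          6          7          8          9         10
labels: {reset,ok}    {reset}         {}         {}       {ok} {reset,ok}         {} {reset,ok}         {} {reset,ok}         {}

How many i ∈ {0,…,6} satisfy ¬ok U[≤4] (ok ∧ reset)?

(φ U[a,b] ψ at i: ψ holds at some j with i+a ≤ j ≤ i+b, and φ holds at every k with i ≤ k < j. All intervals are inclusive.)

3

Evaluate at each i in [0,6]:
  i=0: ✓ (rhs at j=0)
  i=1: ✗ (lhs fails at k=4 before rhs at j=5)
  i=2: ✗ (lhs fails at k=4 before rhs at j=5)
  i=3: ✗ (lhs fails at k=4 before rhs at j=5)
  i=4: ✗ (lhs fails at k=4 before rhs at j=5)
  i=5: ✓ (rhs at j=5)
  i=6: ✓ (rhs at j=7; lhs holds on [6,6])
Positions where it holds: {0, 5, 6} → 3.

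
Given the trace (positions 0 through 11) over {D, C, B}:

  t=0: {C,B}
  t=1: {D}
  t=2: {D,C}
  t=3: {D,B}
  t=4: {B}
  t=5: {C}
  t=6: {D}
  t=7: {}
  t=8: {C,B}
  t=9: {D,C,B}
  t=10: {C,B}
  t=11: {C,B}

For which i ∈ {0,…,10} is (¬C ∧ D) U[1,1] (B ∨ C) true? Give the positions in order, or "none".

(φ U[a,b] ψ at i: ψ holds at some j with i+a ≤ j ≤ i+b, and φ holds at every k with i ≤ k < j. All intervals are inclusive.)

1, 3

Evaluate at each i in [0,10]:
  i=0: ✗ (no rhs in [1,1])
  i=1: ✓ (rhs at j=2; lhs holds on [1,1])
  i=2: ✗ (lhs fails at k=2 before rhs at j=3)
  i=3: ✓ (rhs at j=4; lhs holds on [3,3])
  i=4: ✗ (lhs fails at k=4 before rhs at j=5)
  i=5: ✗ (no rhs in [6,6])
  i=6: ✗ (no rhs in [7,7])
  i=7: ✗ (lhs fails at k=7 before rhs at j=8)
  i=8: ✗ (lhs fails at k=8 before rhs at j=9)
  i=9: ✗ (lhs fails at k=9 before rhs at j=10)
  i=10: ✗ (lhs fails at k=10 before rhs at j=11)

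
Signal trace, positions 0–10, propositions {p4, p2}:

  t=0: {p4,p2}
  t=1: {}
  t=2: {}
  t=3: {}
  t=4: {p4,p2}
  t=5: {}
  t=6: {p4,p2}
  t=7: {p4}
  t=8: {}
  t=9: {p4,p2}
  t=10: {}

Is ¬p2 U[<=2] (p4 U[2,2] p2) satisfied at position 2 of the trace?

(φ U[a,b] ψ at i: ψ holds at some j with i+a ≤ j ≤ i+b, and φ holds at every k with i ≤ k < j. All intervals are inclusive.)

Need some j in [2,4] with (p4 U[2,2] p2), and ¬p2 at every k in [2,j-1].
  j=2: (p4 U[2,2] p2) — fails.
  j=3: (p4 U[2,2] p2) — fails.
  j=4: (p4 U[2,2] p2) — fails.
No j in the window works → until fails.

No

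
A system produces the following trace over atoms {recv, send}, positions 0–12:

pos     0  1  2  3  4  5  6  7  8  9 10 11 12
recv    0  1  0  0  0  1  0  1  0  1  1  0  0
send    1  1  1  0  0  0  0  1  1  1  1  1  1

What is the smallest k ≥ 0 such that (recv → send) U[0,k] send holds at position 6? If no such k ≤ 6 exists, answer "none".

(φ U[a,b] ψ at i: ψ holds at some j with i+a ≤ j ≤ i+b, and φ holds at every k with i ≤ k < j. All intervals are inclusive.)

Need earliest j ≥ 6 with send, and (recv → send) at every k in [6,j-1].
  j=6: rhs fails.
  j=7: rhs holds; lhs holds on [6,6]. k = 1.

1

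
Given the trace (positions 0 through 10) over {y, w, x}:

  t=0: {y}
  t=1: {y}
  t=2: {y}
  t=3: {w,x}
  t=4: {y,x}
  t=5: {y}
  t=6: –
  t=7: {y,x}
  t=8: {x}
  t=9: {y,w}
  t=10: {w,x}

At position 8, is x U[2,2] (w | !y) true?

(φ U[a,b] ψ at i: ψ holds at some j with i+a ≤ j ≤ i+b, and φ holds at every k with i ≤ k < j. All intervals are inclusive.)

Does not hold

Need some j in [10,10] with (w | !y), and x at every k in [8,j-1].
  j=10: (w | !y) holds, but x fails at k=9 → not this j.
No j in the window works → until fails.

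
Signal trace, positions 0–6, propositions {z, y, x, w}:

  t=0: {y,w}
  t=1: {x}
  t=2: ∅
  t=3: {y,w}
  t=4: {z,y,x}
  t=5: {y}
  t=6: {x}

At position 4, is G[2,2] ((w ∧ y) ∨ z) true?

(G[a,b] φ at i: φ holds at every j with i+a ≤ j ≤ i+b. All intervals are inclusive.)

No

Check ((w ∧ y) ∨ z) at every j in [6,6]:
  j=6: false
Fails at j=6 → formula fails.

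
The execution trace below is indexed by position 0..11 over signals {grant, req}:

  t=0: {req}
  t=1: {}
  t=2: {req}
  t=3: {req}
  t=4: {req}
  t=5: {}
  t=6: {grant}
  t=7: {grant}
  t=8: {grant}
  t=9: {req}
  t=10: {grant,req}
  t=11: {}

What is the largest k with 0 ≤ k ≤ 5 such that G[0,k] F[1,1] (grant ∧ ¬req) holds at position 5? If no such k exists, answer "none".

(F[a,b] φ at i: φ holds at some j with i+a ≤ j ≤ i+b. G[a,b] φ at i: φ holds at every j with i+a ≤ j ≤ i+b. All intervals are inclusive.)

2

F[1,1] (grant ∧ ¬req) must hold from j=5 onward; find where it first fails.
  j=5: holds
  j=6: holds
  j=7: holds
  j=8: fails
Holds on [5,7], so largest k = 2.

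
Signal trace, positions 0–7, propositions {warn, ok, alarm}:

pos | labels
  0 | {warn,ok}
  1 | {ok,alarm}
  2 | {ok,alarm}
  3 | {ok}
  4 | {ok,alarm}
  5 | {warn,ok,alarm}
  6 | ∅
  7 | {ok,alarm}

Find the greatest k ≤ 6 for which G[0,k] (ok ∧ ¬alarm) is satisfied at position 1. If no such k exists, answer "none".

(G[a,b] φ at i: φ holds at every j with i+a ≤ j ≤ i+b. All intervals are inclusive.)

none

(ok ∧ ¬alarm) must hold from j=1 onward; find where it first fails.
  j=1: fails → no k works.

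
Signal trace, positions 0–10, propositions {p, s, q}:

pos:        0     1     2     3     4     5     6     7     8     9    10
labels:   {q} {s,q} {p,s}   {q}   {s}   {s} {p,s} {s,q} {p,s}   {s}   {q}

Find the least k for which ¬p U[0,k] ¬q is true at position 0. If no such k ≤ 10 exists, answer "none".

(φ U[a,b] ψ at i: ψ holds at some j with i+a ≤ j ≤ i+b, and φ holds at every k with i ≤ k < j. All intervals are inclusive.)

Need earliest j ≥ 0 with ¬q, and ¬p at every k in [0,j-1].
  j=0: rhs fails.
  j=1: rhs fails.
  j=2: rhs holds; lhs holds on [0,1]. k = 2.

2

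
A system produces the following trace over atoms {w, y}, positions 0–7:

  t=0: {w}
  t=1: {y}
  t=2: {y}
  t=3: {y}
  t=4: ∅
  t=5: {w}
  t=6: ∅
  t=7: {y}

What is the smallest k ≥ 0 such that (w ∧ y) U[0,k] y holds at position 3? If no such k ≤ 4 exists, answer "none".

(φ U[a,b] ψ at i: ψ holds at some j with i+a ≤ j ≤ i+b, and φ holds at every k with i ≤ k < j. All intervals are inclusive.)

Need earliest j ≥ 3 with y, and (w ∧ y) at every k in [3,j-1].
  j=3: rhs holds (empty prefix). k = 0.

0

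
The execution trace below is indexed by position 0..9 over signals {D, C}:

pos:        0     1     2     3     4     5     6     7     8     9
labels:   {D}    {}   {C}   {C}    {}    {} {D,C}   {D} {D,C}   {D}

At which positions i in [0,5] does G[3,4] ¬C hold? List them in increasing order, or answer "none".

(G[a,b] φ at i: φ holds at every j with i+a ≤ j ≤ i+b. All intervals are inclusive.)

1

Evaluate at each i in [0,5]:
  i=0: ✗ (fails at j=3)
  i=1: ✓ (all of [4,5])
  i=2: ✗ (fails at j=6)
  i=3: ✗ (fails at j=6)
  i=4: ✗ (fails at j=8)
  i=5: ✗ (fails at j=8)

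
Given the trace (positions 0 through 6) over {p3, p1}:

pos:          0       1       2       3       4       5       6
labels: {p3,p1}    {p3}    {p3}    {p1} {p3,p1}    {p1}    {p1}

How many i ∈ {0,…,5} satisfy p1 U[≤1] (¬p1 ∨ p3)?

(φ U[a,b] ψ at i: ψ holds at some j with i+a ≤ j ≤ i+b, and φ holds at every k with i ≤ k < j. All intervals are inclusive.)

5

Evaluate at each i in [0,5]:
  i=0: ✓ (rhs at j=0)
  i=1: ✓ (rhs at j=1)
  i=2: ✓ (rhs at j=2)
  i=3: ✓ (rhs at j=4; lhs holds on [3,3])
  i=4: ✓ (rhs at j=4)
  i=5: ✗ (no rhs in [5,6])
Positions where it holds: {0, 1, 2, 3, 4} → 5.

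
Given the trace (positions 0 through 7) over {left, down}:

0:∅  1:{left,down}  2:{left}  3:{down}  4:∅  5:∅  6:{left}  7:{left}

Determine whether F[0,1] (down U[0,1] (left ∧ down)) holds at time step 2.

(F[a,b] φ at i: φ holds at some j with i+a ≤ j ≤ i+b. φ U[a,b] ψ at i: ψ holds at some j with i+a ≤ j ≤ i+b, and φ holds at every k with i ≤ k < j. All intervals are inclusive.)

False

Check (down U[0,1] (left ∧ down)) at each j in [2,3]:
  j=2: fails
  j=3: fails
No position in the window satisfies it → formula fails.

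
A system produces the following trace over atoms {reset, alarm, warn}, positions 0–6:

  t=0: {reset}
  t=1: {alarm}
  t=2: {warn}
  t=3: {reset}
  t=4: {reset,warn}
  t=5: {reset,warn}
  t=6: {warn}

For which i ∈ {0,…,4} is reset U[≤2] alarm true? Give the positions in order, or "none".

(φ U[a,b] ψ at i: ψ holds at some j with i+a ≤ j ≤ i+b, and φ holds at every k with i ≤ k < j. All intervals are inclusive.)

0, 1

Evaluate at each i in [0,4]:
  i=0: ✓ (rhs at j=1; lhs holds on [0,0])
  i=1: ✓ (rhs at j=1)
  i=2: ✗ (no rhs in [2,4])
  i=3: ✗ (no rhs in [3,5])
  i=4: ✗ (no rhs in [4,6])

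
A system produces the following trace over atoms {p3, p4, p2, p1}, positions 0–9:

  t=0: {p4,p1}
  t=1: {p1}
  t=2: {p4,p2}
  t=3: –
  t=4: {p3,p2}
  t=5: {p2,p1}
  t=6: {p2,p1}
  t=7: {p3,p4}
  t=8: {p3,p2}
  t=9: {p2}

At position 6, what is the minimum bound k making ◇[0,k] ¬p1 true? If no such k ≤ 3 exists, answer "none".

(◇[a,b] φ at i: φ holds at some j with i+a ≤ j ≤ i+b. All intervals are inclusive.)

1

Scan j = 6,7,… for ¬p1:
  j=6: fails
  j=7: holds
First hit at j=7, so smallest k = 7-6 = 1.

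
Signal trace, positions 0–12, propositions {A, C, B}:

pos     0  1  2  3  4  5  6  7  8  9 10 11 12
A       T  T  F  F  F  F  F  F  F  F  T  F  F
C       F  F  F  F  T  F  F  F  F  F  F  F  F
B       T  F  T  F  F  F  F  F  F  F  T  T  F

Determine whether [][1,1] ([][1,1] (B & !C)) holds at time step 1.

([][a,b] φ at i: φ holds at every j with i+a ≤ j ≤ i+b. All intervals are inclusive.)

Check [][1,1] (B & !C) at every j in [2,2]:
  j=2: fails at 3
Fails at j=2 → formula fails.

No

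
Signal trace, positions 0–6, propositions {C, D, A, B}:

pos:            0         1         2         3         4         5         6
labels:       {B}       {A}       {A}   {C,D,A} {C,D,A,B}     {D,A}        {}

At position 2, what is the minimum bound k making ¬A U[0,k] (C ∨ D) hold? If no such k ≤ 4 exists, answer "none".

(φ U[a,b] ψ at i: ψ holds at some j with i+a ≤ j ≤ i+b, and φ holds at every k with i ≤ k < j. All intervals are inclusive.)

Need earliest j ≥ 2 with (C ∨ D), and ¬A at every k in [2,j-1].
  j=2: rhs fails.
  j=3: rhs holds but lhs fails at k=2.
  j=4: rhs holds but lhs fails at k=2.
  j=5: rhs holds but lhs fails at k=2.
  j=6: rhs fails.
No witness within the range → none.

none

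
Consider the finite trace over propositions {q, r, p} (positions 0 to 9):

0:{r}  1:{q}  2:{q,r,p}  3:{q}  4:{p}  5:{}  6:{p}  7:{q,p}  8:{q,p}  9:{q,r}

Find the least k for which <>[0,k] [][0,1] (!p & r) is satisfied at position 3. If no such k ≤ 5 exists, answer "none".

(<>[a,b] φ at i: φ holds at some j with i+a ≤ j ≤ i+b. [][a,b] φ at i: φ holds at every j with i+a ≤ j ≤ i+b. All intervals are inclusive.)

none

Scan j = 3,4,… for [][0,1] (!p & r):
  j=3: fails
  j=4: fails
  j=5: fails
  j=6: fails
  j=7: fails
  j=8: fails
No j in [3,8] satisfies it → none.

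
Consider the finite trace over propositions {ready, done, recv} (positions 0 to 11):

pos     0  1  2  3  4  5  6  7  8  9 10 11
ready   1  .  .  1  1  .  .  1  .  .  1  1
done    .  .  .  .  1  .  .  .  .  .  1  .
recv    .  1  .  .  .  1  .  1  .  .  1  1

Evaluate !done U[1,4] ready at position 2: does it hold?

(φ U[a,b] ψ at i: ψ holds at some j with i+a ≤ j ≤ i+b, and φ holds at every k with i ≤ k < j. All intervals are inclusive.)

Yes

Need some j in [3,6] with ready, and !done at every k in [2,j-1].
  j=3: ready holds; !done holds at every k in [2,2] → satisfied.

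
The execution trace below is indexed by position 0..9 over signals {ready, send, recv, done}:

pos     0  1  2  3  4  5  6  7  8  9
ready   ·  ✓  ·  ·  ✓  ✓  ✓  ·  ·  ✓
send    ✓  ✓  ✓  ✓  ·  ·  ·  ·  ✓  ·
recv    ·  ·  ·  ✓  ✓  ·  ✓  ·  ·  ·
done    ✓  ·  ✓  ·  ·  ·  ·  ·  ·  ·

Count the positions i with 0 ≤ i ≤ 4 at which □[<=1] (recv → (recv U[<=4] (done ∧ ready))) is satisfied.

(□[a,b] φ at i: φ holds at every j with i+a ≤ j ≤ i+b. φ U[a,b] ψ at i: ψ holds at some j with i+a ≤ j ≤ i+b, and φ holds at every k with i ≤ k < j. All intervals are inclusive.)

2

Evaluate at each i in [0,4]:
  i=0: ✓ (all of [0,1])
  i=1: ✓ (all of [1,2])
  i=2: ✗ (fails at j=3)
  i=3: ✗ (fails at j=3)
  i=4: ✗ (fails at j=4)
Positions where it holds: {0, 1} → 2.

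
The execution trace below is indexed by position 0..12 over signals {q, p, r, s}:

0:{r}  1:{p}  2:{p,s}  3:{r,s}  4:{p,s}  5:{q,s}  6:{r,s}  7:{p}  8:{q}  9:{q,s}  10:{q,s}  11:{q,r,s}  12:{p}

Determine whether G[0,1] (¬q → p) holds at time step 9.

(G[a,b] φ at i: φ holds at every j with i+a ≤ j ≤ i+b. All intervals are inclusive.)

Check (¬q → p) at every j in [9,10]:
  j=9: antecedent false → ✓
  j=10: antecedent false → ✓
All positions satisfy it → formula holds.

Yes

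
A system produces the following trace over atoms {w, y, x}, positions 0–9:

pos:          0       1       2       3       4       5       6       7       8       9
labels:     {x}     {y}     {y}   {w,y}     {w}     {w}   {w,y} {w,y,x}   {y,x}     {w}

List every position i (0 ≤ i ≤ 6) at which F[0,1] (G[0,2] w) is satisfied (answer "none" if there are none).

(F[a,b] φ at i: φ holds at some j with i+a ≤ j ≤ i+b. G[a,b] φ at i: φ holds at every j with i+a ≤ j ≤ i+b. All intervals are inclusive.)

Evaluate at each i in [0,6]:
  i=0: ✗ (none in [0,1])
  i=1: ✗ (none in [1,2])
  i=2: ✓ (witness j=3)
  i=3: ✓ (witness j=3)
  i=4: ✓ (witness j=4)
  i=5: ✓ (witness j=5)
  i=6: ✗ (none in [6,7])

2, 3, 4, 5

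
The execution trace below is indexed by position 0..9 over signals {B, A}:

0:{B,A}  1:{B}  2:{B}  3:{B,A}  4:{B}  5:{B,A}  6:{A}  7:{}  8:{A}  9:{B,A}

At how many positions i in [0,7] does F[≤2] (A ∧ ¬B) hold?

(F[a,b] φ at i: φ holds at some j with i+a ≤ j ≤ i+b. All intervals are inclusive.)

4

Evaluate at each i in [0,7]:
  i=0: ✗ (none in [0,2])
  i=1: ✗ (none in [1,3])
  i=2: ✗ (none in [2,4])
  i=3: ✗ (none in [3,5])
  i=4: ✓ (witness j=6)
  i=5: ✓ (witness j=6)
  i=6: ✓ (witness j=6)
  i=7: ✓ (witness j=8)
Positions where it holds: {4, 5, 6, 7} → 4.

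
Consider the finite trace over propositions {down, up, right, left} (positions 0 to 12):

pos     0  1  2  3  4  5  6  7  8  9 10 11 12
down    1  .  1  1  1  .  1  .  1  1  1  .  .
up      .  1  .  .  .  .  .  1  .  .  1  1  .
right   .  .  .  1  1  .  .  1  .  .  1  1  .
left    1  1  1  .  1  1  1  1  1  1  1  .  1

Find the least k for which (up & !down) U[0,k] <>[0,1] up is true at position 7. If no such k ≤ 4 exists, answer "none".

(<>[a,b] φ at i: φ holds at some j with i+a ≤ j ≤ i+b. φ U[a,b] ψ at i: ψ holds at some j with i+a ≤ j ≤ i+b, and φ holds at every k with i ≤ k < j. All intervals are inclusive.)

Need earliest j ≥ 7 with <>[0,1] up, and (up & !down) at every k in [7,j-1].
  j=7: rhs holds (empty prefix). k = 0.

0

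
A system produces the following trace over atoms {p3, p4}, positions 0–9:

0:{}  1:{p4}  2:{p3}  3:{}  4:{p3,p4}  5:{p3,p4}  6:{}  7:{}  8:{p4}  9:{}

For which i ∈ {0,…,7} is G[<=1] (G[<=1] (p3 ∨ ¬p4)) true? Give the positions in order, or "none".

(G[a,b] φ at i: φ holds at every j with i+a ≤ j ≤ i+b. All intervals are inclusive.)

2, 3, 4, 5

Evaluate at each i in [0,7]:
  i=0: ✗ (fails at j=0)
  i=1: ✗ (fails at j=1)
  i=2: ✓ (all of [2,3])
  i=3: ✓ (all of [3,4])
  i=4: ✓ (all of [4,5])
  i=5: ✓ (all of [5,6])
  i=6: ✗ (fails at j=7)
  i=7: ✗ (fails at j=7)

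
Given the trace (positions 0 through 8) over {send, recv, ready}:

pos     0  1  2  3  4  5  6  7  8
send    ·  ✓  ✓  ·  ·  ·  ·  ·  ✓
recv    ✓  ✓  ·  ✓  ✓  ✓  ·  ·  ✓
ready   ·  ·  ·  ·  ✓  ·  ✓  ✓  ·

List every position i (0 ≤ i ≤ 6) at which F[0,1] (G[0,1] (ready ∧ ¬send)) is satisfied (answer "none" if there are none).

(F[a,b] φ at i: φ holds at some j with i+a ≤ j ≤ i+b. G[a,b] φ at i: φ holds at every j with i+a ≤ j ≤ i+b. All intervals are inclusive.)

5, 6

Evaluate at each i in [0,6]:
  i=0: ✗ (none in [0,1])
  i=1: ✗ (none in [1,2])
  i=2: ✗ (none in [2,3])
  i=3: ✗ (none in [3,4])
  i=4: ✗ (none in [4,5])
  i=5: ✓ (witness j=6)
  i=6: ✓ (witness j=6)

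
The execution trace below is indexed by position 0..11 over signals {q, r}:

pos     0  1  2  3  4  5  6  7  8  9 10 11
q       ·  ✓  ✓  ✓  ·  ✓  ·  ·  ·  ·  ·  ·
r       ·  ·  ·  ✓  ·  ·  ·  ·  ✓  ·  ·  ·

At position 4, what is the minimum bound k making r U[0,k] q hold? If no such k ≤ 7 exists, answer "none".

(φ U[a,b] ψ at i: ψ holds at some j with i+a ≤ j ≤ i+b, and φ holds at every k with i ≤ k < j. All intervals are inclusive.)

Need earliest j ≥ 4 with q, and r at every k in [4,j-1].
  j=4: rhs fails.
  j=5: rhs holds but lhs fails at k=4.
  j=6: rhs fails.
  j=7: rhs fails.
  j=8: rhs fails.
  j=9: rhs fails.
  j=10: rhs fails.
  j=11: rhs fails.
No witness within the range → none.

none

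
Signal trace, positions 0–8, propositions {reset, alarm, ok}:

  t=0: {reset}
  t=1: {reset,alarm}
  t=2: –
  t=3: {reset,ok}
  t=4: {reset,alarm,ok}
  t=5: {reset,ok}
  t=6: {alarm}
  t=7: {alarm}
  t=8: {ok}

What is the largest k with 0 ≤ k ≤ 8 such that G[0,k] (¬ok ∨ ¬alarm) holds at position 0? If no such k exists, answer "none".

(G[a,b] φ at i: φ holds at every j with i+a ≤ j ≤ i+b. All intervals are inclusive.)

(¬ok ∨ ¬alarm) must hold from j=0 onward; find where it first fails.
  j=0: holds
  j=1: holds
  j=2: holds
  j=3: holds
  j=4: fails
Holds on [0,3], so largest k = 3.

3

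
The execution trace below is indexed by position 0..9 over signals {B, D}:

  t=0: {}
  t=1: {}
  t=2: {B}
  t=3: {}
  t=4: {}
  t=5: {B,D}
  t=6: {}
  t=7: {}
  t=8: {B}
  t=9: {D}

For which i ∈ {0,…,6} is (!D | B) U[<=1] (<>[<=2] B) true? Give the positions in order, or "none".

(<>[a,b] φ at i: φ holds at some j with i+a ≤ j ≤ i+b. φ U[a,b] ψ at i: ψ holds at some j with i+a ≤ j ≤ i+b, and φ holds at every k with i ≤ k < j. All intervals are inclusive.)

0, 1, 2, 3, 4, 5, 6

Evaluate at each i in [0,6]:
  i=0: ✓ (rhs at j=0)
  i=1: ✓ (rhs at j=1)
  i=2: ✓ (rhs at j=2)
  i=3: ✓ (rhs at j=3)
  i=4: ✓ (rhs at j=4)
  i=5: ✓ (rhs at j=5)
  i=6: ✓ (rhs at j=6)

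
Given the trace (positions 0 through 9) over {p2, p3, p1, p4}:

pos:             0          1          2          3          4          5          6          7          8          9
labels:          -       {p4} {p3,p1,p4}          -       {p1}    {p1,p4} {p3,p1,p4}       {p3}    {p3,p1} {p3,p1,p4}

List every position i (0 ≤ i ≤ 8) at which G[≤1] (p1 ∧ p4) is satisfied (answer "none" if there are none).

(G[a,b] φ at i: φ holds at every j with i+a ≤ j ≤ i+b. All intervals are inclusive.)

5

Evaluate at each i in [0,8]:
  i=0: ✗ (fails at j=0)
  i=1: ✗ (fails at j=1)
  i=2: ✗ (fails at j=3)
  i=3: ✗ (fails at j=3)
  i=4: ✗ (fails at j=4)
  i=5: ✓ (all of [5,6])
  i=6: ✗ (fails at j=7)
  i=7: ✗ (fails at j=7)
  i=8: ✗ (fails at j=8)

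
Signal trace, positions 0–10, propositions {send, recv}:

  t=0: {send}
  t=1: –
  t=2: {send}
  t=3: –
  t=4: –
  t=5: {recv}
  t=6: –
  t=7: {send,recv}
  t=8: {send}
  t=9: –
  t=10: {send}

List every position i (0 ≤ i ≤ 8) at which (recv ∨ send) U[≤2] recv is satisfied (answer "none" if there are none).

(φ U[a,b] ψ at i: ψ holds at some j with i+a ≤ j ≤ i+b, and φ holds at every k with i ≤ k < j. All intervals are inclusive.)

5, 7

Evaluate at each i in [0,8]:
  i=0: ✗ (no rhs in [0,2])
  i=1: ✗ (no rhs in [1,3])
  i=2: ✗ (no rhs in [2,4])
  i=3: ✗ (lhs fails at k=3 before rhs at j=5)
  i=4: ✗ (lhs fails at k=4 before rhs at j=5)
  i=5: ✓ (rhs at j=5)
  i=6: ✗ (lhs fails at k=6 before rhs at j=7)
  i=7: ✓ (rhs at j=7)
  i=8: ✗ (no rhs in [8,10])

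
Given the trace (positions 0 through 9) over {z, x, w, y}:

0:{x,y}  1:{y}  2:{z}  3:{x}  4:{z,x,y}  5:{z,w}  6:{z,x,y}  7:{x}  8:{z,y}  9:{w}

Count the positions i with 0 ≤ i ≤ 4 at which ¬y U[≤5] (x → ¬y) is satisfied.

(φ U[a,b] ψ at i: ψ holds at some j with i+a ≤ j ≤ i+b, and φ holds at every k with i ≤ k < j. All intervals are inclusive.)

Evaluate at each i in [0,4]:
  i=0: ✗ (lhs fails at k=0 before rhs at j=1)
  i=1: ✓ (rhs at j=1)
  i=2: ✓ (rhs at j=2)
  i=3: ✓ (rhs at j=3)
  i=4: ✗ (lhs fails at k=4 before rhs at j=5)
Positions where it holds: {1, 2, 3} → 3.

3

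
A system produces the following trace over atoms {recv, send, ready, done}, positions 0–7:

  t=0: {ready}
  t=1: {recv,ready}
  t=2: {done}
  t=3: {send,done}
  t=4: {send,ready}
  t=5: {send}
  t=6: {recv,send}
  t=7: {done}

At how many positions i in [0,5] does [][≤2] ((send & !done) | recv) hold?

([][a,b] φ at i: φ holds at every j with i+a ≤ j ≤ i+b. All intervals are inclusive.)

1

Evaluate at each i in [0,5]:
  i=0: ✗ (fails at j=0)
  i=1: ✗ (fails at j=2)
  i=2: ✗ (fails at j=2)
  i=3: ✗ (fails at j=3)
  i=4: ✓ (all of [4,6])
  i=5: ✗ (fails at j=7)
Positions where it holds: {4} → 1.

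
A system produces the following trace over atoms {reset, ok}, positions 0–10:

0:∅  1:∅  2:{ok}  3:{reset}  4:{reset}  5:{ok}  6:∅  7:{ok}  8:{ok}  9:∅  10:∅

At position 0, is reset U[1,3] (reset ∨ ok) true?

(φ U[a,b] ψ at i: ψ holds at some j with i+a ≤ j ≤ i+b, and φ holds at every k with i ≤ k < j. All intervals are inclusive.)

Does not hold

Need some j in [1,3] with (reset ∨ ok), and reset at every k in [0,j-1].
  j=1: (reset ∨ ok) false.
  j=2: (reset ∨ ok) holds, but reset fails at k=0 → not this j.
  j=3: (reset ∨ ok) holds, but reset fails at k=0 → not this j.
No j in the window works → until fails.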